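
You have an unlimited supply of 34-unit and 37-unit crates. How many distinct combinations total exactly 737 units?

Need nonnegative integers with 34j + 37k = 737.
gcd(34, 37) = 1, and 34·(12) + 37·(-11) = 1.
So (j₀, k₀) = (8844, -8107); general j = 8844 + 37t, k = -8107 - 34t.
j ≥ 0 ⇒ t ≥ -239; k ≥ 0 ⇒ t ≤ -239. That's 1 value of t.

1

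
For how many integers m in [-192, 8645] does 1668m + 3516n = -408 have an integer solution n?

gcd(3516, 1668):
  3516 = 2×1668 + 180
  1668 = 9×180 + 48
  180 = 3×48 + 36
  48 = 1×36 + 12
  36 = 3×12
so gcd(3516, 1668) = 12.
Back-substitute for Bézout coefficients:
  12 = 48 - 1×36
  ... = 1668×(78) + 3516×(-37)
Scale by -34: particular solution (-2652, 1258); reduce m mod 293: (278, -132).
General solution: m = 278 + 293t, n = -132 - 139t for integer t.
-192 ≤ 278 + 293t ≤ 8645 gives t ∈ [-1, 28], which is 30 values.

30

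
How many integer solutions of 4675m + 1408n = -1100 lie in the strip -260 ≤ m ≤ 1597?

gcd(4675, 1408) = 11.
By Bézout, 4675·(25) + 1408·(-83) = 11.
Particular solution: (60, -200).
General solution: m = 60 + 128t, n = -200 - 425t for integer t.
-260 ≤ 60 + 128t ≤ 1597 gives t ∈ [-2, 12], which is 15 values.

15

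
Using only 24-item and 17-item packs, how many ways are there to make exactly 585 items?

2

Need nonnegative integers with 24j + 17k = 585.
gcd(24, 17) = 1, and 24·(5) + 17·(-7) = 1.
So (j₀, k₀) = (2925, -4095); general j = 2925 + 17t, k = -4095 - 24t.
j ≥ 0 ⇒ t ≥ -172; k ≥ 0 ⇒ t ≤ -171. That's 2 values of t.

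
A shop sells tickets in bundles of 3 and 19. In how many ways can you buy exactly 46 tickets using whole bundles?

Need nonnegative integers with 3j + 19k = 46.
gcd(3, 19) = 1, and 3·(-6) + 19·(1) = 1.
So (j₀, k₀) = (-276, 46); general j = -276 + 19t, k = 46 - 3t.
j ≥ 0 ⇒ t ≥ 15; k ≥ 0 ⇒ t ≤ 15. That's 1 value of t.

1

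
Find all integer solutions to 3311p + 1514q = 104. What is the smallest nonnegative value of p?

gcd(3311, 1514) = 1.
1 divides 104, so solutions exist.
By Bézout, 3311*(107) + 1514*(-234) = 1.
Scale by 104/1 = 104: (p₀, q₀) = (11128, -24336).
General solution: p = 11128 + 1514t, q = -24336 - 3311t for integer t.
p ≥ 0: smallest is 11128 mod 1514 = 530 (at t = -7), with q = -1159.

530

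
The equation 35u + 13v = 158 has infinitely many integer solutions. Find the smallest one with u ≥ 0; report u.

6

gcd(35, 13) = 1.
1 divides 158, so solutions exist.
By Bézout, 35·(3) + 13·(-8) = 1.
Scale by 158/1 = 158: (u₀, v₀) = (474, -1264).
General solution: u = 474 + 13t, v = -1264 - 35t for integer t.
u ≥ 0: smallest is 474 mod 13 = 6 (at t = -36), with v = -4.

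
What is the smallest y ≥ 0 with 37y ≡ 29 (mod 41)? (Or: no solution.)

3

gcd(41, 37):
  41 = 1×37 + 4
  37 = 9×4 + 1
  4 = 4×1
so gcd(41, 37) = 1.
1 divides 29, so solutions exist.
Back-substitute for Bézout coefficients:
  1 = 37 - 9×4
  ... = 37×(10) + 41×(-9)
So 37×(10) ≡ 1 (mod 41); multiply by 29: y ≡ 290 (mod 41).
Smallest nonnegative: y = 290 mod 41 = 3.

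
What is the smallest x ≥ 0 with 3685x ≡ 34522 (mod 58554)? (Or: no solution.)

gcd(58554, 3685) = 1.
1 divides 34522, so solutions exist.
By Bézout, 3685×(-18893) + 58554×(1189) = 1.
So 3685×(-18893) ≡ 1 (mod 58554); multiply by 34522: x ≡ -652224146 (mod 58554).
Smallest nonnegative: x = -652224146 mod 58554 = 8860.

8860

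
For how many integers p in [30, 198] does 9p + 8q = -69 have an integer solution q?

21

gcd(9, 8):
  9 = 1*8 + 1
  8 = 8*1
so gcd(9, 8) = 1.
Back-substitute for Bézout coefficients:
  1 = 9 - 1*8
  ... = 9*(1) + 8*(-1)
Scale by -69: particular solution (-69, 69); reduce p mod 8: (3, -12).
General solution: p = 3 + 8t, q = -12 - 9t for integer t.
30 ≤ 3 + 8t ≤ 198 gives t ∈ [4, 24], which is 21 values.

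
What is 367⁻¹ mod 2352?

1615

gcd(2352, 367) = 1  (2352 = 6·367 + 150, 367 = 2·150 + 67, 150 = 2·67 + 16, 67 = 4·16 + 3, 16 = 5·3 + 1, 3 = 3·1).
Back-substituting, 367·(-737) + 2352·(115) = 1.
So 367·-737 ≡ 1 (mod 2352), and -737 mod 2352 = 1615.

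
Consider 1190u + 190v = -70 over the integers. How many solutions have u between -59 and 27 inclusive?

4

gcd(1190, 190) = 10.
By Bézout, 1190*(4) + 190*(-25) = 10.
Particular solution: (10, -63).
General solution: u = 10 + 19t, v = -63 - 119t for integer t.
-59 ≤ 10 + 19t ≤ 27 gives t ∈ [-3, 0], which is 4 values.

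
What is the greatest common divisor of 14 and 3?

gcd(14, 3) = 1  (14 = 4*3 + 2, 3 = 1*2 + 1, 2 = 2*1).

1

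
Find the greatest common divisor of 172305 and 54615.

gcd(172305, 54615) = 15  (172305 = 3×54615 + 8460, 54615 = 6×8460 + 3855, 8460 = 2×3855 + 750, 3855 = 5×750 + 105, 750 = 7×105 + 15, 105 = 7×15).

15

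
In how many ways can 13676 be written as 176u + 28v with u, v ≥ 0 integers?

gcd(176, 28):
  176 = 6*28 + 8
  28 = 3*8 + 4
  8 = 2*4
so gcd(176, 28) = 4.
Back-substitute for Bézout coefficients:
  4 = 28 - 3*8
  ... = 176*(-3) + 28*(19)
Scale by 3419: one solution is (-10257, 64961). Reduce u mod 7: (5, 457).
General: u = 5 + 7t, v = 457 - 44t.
u ≥ 0 ⇒ t ≥ 0; v ≥ 0 ⇒ t ≤ 10. So t ∈ [0, 10]: 11 solutions.

11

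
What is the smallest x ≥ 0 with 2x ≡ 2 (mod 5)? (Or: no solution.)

1

gcd(5, 2):
  5 = 2*2 + 1
  2 = 2*1
so gcd(5, 2) = 1.
1 divides 2, so solutions exist.
Back-substitute for Bézout coefficients:
  1 = 5 - 2*2
  ... = 2*(-2) + 5*(1)
So 2*(-2) ≡ 1 (mod 5); multiply by 2: x ≡ -4 (mod 5).
Smallest nonnegative: x = -4 mod 5 = 1.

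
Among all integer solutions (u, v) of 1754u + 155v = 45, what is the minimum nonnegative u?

80

gcd(1754, 155) = 1.
1 divides 45, so solutions exist.
By Bézout, 1754×(19) + 155×(-215) = 1.
Scale by 45/1 = 45: (u₀, v₀) = (855, -9675).
General solution: u = 855 + 155t, v = -9675 - 1754t for integer t.
u ≥ 0: smallest is 855 mod 155 = 80 (at t = -5), with v = -905.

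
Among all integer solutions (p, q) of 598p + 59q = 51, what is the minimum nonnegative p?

58

gcd(598, 59) = 1.
1 divides 51, so solutions exist.
By Bézout, 598·(-22) + 59·(223) = 1.
Scale by 51/1 = 51: (p₀, q₀) = (-1122, 11373).
General solution: p = -1122 + 59t, q = 11373 - 598t for integer t.
p ≥ 0: smallest is -1122 mod 59 = 58 (at t = 20), with q = -587.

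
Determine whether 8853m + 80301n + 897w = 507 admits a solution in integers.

gcd(80301, 8853) = 39  (80301 = 9·8853 + 624, 8853 = 14·624 + 117, 624 = 5·117 + 39, 117 = 3·39).
gcd(39, 897) = 39.
39 divides 507, so integer solutions exist.

yes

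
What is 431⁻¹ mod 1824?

1295

gcd(1824, 431):
  1824 = 4×431 + 100
  431 = 4×100 + 31
  100 = 3×31 + 7
  31 = 4×7 + 3
  7 = 2×3 + 1
  3 = 3×1
so gcd(1824, 431) = 1.
Back-substitute for Bézout coefficients:
  1 = 7 - 2×3
  ... = 431×(-529) + 1824×(125)
So 431×-529 ≡ 1 (mod 1824), and -529 mod 1824 = 1295.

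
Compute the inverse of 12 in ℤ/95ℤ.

gcd(95, 12):
  95 = 7·12 + 11
  12 = 1·11 + 1
  11 = 11·1
so gcd(95, 12) = 1.
Back-substitute for Bézout coefficients:
  1 = 12 - 1·11
  ... = 12·(8) + 95·(-1)
So 12·8 ≡ 1 (mod 95), and 8 mod 95 = 8.

8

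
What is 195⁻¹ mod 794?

737

gcd(794, 195) = 1.
By Bézout, 195·(-57) + 794·(14) = 1.
So 195·-57 ≡ 1 (mod 794), and -57 mod 794 = 737.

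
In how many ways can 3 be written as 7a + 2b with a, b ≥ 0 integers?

0

gcd(7, 2):
  7 = 3×2 + 1
  2 = 2×1
so gcd(7, 2) = 1.
Back-substitute for Bézout coefficients:
  1 = 7 - 3×2
  ... = 7×(1) + 2×(-3)
Scale by 3: one solution is (3, -9). Reduce a mod 2: (1, -2).
General: a = 1 + 2t, b = -2 - 7t.
a ≥ 0 ⇒ t ≥ 0; b ≥ 0 ⇒ t ≤ -1. So t ∈ [0, -1]: 0 solutions.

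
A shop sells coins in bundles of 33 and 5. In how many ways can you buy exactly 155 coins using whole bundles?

Need nonnegative integers with 33j + 5k = 155.
gcd(33, 5) = 1, and 33·(2) + 5·(-13) = 1.
So (j₀, k₀) = (310, -2015); general j = 310 + 5t, k = -2015 - 33t.
j ≥ 0 ⇒ t ≥ -62; k ≥ 0 ⇒ t ≤ -62. That's 1 value of t.

1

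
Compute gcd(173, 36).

1

gcd(173, 36):
  173 = 4×36 + 29
  36 = 1×29 + 7
  29 = 4×7 + 1
  7 = 7×1
so gcd(173, 36) = 1.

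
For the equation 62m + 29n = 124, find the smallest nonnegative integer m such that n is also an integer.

2

gcd(62, 29) = 1  (62 = 2×29 + 4, 29 = 7×4 + 1, 4 = 4×1).
1 divides 124, so solutions exist.
Back-substituting, 62×(-7) + 29×(15) = 1.
Scale by 124/1 = 124: (m₀, n₀) = (-868, 1860).
General solution: m = -868 + 29t, n = 1860 - 62t for integer t.
m ≥ 0: smallest is -868 mod 29 = 2 (at t = 30), with n = 0.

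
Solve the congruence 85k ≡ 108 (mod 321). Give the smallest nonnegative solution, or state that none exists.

gcd(321, 85) = 1.
1 divides 108, so solutions exist.
By Bézout, 85·(34) + 321·(-9) = 1.
So 85·(34) ≡ 1 (mod 321); multiply by 108: k ≡ 3672 (mod 321).
Smallest nonnegative: k = 3672 mod 321 = 141.

141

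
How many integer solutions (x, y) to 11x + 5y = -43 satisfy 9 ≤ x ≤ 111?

gcd(11, 5) = 1  (11 = 2×5 + 1, 5 = 5×1).
Back-substituting, 11×(1) + 5×(-2) = 1.
Scale by -43: particular solution (-43, 86); reduce x mod 5: (2, -13).
General solution: x = 2 + 5t, y = -13 - 11t for integer t.
9 ≤ 2 + 5t ≤ 111 gives t ∈ [2, 21], which is 20 values.

20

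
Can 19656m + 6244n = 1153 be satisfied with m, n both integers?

gcd(19656, 6244) = 28  (19656 = 3·6244 + 924, 6244 = 6·924 + 700, 924 = 1·700 + 224, 700 = 3·224 + 28, 224 = 8·28).
28 does not divide 1153 (remainder 5), so no integer solutions.

no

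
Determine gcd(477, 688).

gcd(688, 477):
  688 = 1×477 + 211
  477 = 2×211 + 55
  211 = 3×55 + 46
  55 = 1×46 + 9
  46 = 5×9 + 1
  9 = 9×1
so gcd(688, 477) = 1.

1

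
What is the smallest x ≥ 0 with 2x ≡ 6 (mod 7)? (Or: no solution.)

gcd(7, 2) = 1  (7 = 3×2 + 1, 2 = 2×1).
1 divides 6, so solutions exist.
Back-substituting, 2×(-3) + 7×(1) = 1.
So 2×(-3) ≡ 1 (mod 7); multiply by 6: x ≡ -18 (mod 7).
Smallest nonnegative: x = -18 mod 7 = 3.

3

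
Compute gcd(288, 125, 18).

gcd(288, 125) = 1  (288 = 2×125 + 38, 125 = 3×38 + 11, 38 = 3×11 + 5, 11 = 2×5 + 1, 5 = 5×1).
gcd(1, 18) = 1.

1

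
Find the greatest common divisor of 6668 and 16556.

4

gcd(16556, 6668) = 4  (16556 = 2×6668 + 3220, 6668 = 2×3220 + 228, 3220 = 14×228 + 28, 228 = 8×28 + 4, 28 = 7×4).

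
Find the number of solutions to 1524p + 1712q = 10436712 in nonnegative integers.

gcd(1712, 1524):
  1712 = 1·1524 + 188
  1524 = 8·188 + 20
  188 = 9·20 + 8
  20 = 2·8 + 4
  8 = 2·4
so gcd(1712, 1524) = 4.
Back-substitute for Bézout coefficients:
  4 = 20 - 2·8
  ... = 1524·(173) + 1712·(-154)
Scale by 2609178: one solution is (451387794, -401813412). Reduce p mod 428: (162, 5952).
General: p = 162 + 428t, q = 5952 - 381t.
p ≥ 0 ⇒ t ≥ 0; q ≥ 0 ⇒ t ≤ 15. So t ∈ [0, 15]: 16 solutions.

16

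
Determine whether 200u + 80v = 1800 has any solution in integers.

yes

gcd(200, 80) = 40  (200 = 2×80 + 40, 80 = 2×40).
40 divides 1800, so integer solutions exist.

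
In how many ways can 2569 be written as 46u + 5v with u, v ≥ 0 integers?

11

gcd(46, 5):
  46 = 9*5 + 1
  5 = 5*1
so gcd(46, 5) = 1.
Back-substitute for Bézout coefficients:
  1 = 46 - 9*5
  ... = 46*(1) + 5*(-9)
Scale by 2569: one solution is (2569, -23121). Reduce u mod 5: (4, 477).
General: u = 4 + 5t, v = 477 - 46t.
u ≥ 0 ⇒ t ≥ 0; v ≥ 0 ⇒ t ≤ 10. So t ∈ [0, 10]: 11 solutions.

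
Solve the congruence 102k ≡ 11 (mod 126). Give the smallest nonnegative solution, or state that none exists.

no solution

gcd(126, 102):
  126 = 1·102 + 24
  102 = 4·24 + 6
  24 = 4·6
so gcd(126, 102) = 6.
6 does not divide 11, so the congruence has no solution.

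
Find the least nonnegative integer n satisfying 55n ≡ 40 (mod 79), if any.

51

gcd(79, 55) = 1  (79 = 1*55 + 24, 55 = 2*24 + 7, 24 = 3*7 + 3, 7 = 2*3 + 1, 3 = 3*1).
1 divides 40, so solutions exist.
Back-substituting, 55*(23) + 79*(-16) = 1.
So 55*(23) ≡ 1 (mod 79); multiply by 40: n ≡ 920 (mod 79).
Smallest nonnegative: n = 920 mod 79 = 51.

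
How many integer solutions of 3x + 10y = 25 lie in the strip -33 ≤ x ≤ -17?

1

gcd(10, 3) = 1  (10 = 3*3 + 1, 3 = 3*1).
Back-substituting, 3*(-3) + 10*(1) = 1.
Scale by 25: particular solution (-75, 25); reduce x mod 10: (5, 1).
General solution: x = 5 + 10t, y = 1 - 3t for integer t.
-33 ≤ 5 + 10t ≤ -17 gives t ∈ [-3, -3], which is 1 value.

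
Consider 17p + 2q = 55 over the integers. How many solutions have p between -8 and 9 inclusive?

gcd(17, 2):
  17 = 8×2 + 1
  2 = 2×1
so gcd(17, 2) = 1.
Back-substitute for Bézout coefficients:
  1 = 17 - 8×2
  ... = 17×(1) + 2×(-8)
Scale by 55: particular solution (55, -440); reduce p mod 2: (1, 19).
General solution: p = 1 + 2t, q = 19 - 17t for integer t.
-8 ≤ 1 + 2t ≤ 9 gives t ∈ [-4, 4], which is 9 values.

9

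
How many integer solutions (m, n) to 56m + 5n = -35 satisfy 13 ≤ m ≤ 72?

12

gcd(56, 5) = 1.
By Bézout, 56·(1) + 5·(-11) = 1.
Particular solution: (0, -7).
General solution: m = 0 + 5t, n = -7 - 56t for integer t.
13 ≤ 0 + 5t ≤ 72 gives t ∈ [3, 14], which is 12 values.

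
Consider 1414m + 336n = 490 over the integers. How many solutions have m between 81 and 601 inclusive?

21

gcd(1414, 336) = 14  (1414 = 4·336 + 70, 336 = 4·70 + 56, 70 = 1·56 + 14, 56 = 4·14).
Back-substituting, 1414·(5) + 336·(-21) = 14.
Scale by 35: particular solution (175, -735); reduce m mod 24: (7, -28).
General solution: m = 7 + 24t, n = -28 - 101t for integer t.
81 ≤ 7 + 24t ≤ 601 gives t ∈ [4, 24], which is 21 values.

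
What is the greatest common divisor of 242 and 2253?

gcd(2253, 242) = 1  (2253 = 9·242 + 75, 242 = 3·75 + 17, 75 = 4·17 + 7, 17 = 2·7 + 3, 7 = 2·3 + 1, 3 = 3·1).

1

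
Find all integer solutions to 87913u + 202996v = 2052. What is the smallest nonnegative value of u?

gcd(202996, 87913) = 19.
19 divides 2052, so solutions exist.
By Bézout, 87913×(-1173) + 202996×(508) = 19.
Scale by 2052/19 = 108: (u₀, v₀) = (-126684, 54864).
General solution: u = -126684 + 10684t, v = 54864 - 4627t for integer t.
u ≥ 0: smallest is -126684 mod 10684 = 1524 (at t = 12), with v = -660.

1524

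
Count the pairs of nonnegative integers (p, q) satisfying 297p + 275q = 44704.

6

gcd(297, 275) = 11  (297 = 1·275 + 22, 275 = 12·22 + 11, 22 = 2·11).
Back-substituting, 297·(-12) + 275·(13) = 11.
Scale by 4064: one solution is (-48768, 52832). Reduce p mod 25: (7, 155).
General: p = 7 + 25t, q = 155 - 27t.
p ≥ 0 ⇒ t ≥ 0; q ≥ 0 ⇒ t ≤ 5. So t ∈ [0, 5]: 6 solutions.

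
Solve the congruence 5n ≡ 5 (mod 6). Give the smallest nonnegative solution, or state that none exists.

gcd(6, 5):
  6 = 1×5 + 1
  5 = 5×1
so gcd(6, 5) = 1.
1 divides 5, so solutions exist.
Back-substitute for Bézout coefficients:
  1 = 6 - 1×5
  ... = 5×(-1) + 6×(1)
So 5×(-1) ≡ 1 (mod 6); multiply by 5: n ≡ -5 (mod 6).
Smallest nonnegative: n = -5 mod 6 = 1.

1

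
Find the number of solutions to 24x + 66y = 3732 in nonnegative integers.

14

gcd(66, 24) = 6.
By Bézout, 24·(3) + 66·(-1) = 6.
One solution: (7, 54).
General: x = 7 + 11t, y = 54 - 4t.
x ≥ 0 ⇒ t ≥ 0; y ≥ 0 ⇒ t ≤ 13. So t ∈ [0, 13]: 14 solutions.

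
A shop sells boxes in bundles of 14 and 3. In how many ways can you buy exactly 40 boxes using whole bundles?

1

Need nonnegative integers with 14j + 3k = 40.
gcd(14, 3) = 1, and 14·(-1) + 3·(5) = 1.
So (j₀, k₀) = (-40, 200); general j = -40 + 3t, k = 200 - 14t.
j ≥ 0 ⇒ t ≥ 14; k ≥ 0 ⇒ t ≤ 14. That's 1 value of t.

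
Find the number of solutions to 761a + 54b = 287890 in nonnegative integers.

7

gcd(761, 54):
  761 = 14*54 + 5
  54 = 10*5 + 4
  5 = 1*4 + 1
  4 = 4*1
so gcd(761, 54) = 1.
Back-substitute for Bézout coefficients:
  1 = 5 - 1*4
  ... = 761*(11) + 54*(-155)
Scale by 287890: one solution is (3166790, -44622950). Reduce a mod 54: (14, 5134).
General: a = 14 + 54t, b = 5134 - 761t.
a ≥ 0 ⇒ t ≥ 0; b ≥ 0 ⇒ t ≤ 6. So t ∈ [0, 6]: 7 solutions.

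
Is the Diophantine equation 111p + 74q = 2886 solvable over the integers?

gcd(111, 74) = 37  (111 = 1×74 + 37, 74 = 2×37).
37 divides 2886, so integer solutions exist.

yes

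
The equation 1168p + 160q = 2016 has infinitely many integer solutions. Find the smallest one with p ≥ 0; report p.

2

gcd(1168, 160):
  1168 = 7×160 + 48
  160 = 3×48 + 16
  48 = 3×16
so gcd(1168, 160) = 16.
16 divides 2016, so solutions exist.
Back-substitute for Bézout coefficients:
  16 = 160 - 3×48
  ... = 1168×(-3) + 160×(22)
Scale by 2016/16 = 126: (p₀, q₀) = (-378, 2772).
General solution: p = -378 + 10t, q = 2772 - 73t for integer t.
p ≥ 0: smallest is -378 mod 10 = 2 (at t = 38), with q = -2.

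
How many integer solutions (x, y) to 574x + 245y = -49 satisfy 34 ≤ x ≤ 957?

gcd(574, 245) = 7  (574 = 2*245 + 84, 245 = 2*84 + 77, 84 = 1*77 + 7, 77 = 11*7).
Back-substituting, 574*(3) + 245*(-7) = 7.
Scale by -7: particular solution (-21, 49); reduce x mod 35: (14, -33).
General solution: x = 14 + 35t, y = -33 - 82t for integer t.
34 ≤ 14 + 35t ≤ 957 gives t ∈ [1, 26], which is 26 values.

26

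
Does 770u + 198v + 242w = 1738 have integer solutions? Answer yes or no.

gcd(770, 198) = 22  (770 = 3·198 + 176, 198 = 1·176 + 22, 176 = 8·22).
gcd(22, 242) = 22.
22 divides 1738, so integer solutions exist.

yes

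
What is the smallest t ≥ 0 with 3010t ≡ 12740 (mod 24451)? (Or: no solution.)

gcd(24451, 3010) = 7  (24451 = 8×3010 + 371, 3010 = 8×371 + 42, 371 = 8×42 + 35, 42 = 1×35 + 7, 35 = 5×7).
7 divides 12740, so solutions exist.
Back-substituting, 3010×(593) + 24451×(-73) = 7.
So 3010×(593) ≡ 7 (mod 24451); multiply by 1820: t ≡ 1079260 (mod 3493).
Smallest nonnegative: t = 1079260 mod 3493 = 3416.

3416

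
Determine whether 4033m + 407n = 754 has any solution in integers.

no

gcd(4033, 407):
  4033 = 9×407 + 370
  407 = 1×370 + 37
  370 = 10×37
so gcd(4033, 407) = 37.
37 does not divide 754 (remainder 14), so no integer solutions.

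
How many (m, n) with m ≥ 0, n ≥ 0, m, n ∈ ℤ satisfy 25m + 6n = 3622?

gcd(25, 6) = 1.
By Bézout, 25·(1) + 6·(-4) = 1.
One solution: (4, 587).
General: m = 4 + 6t, n = 587 - 25t.
m ≥ 0 ⇒ t ≥ 0; n ≥ 0 ⇒ t ≤ 23. So t ∈ [0, 23]: 24 solutions.

24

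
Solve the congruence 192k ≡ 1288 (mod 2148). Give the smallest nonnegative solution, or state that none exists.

no solution

gcd(2148, 192) = 12.
12 does not divide 1288, so the congruence has no solution.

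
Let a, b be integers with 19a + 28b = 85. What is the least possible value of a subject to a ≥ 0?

3

gcd(28, 19):
  28 = 1×19 + 9
  19 = 2×9 + 1
  9 = 9×1
so gcd(28, 19) = 1.
1 divides 85, so solutions exist.
Back-substitute for Bézout coefficients:
  1 = 19 - 2×9
  ... = 19×(3) + 28×(-2)
Scale by 85/1 = 85: (a₀, b₀) = (255, -170).
General solution: a = 255 + 28t, b = -170 - 19t for integer t.
a ≥ 0: smallest is 255 mod 28 = 3 (at t = -9), with b = 1.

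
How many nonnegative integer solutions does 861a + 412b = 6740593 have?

gcd(861, 412) = 1.
By Bézout, 861·(-167) + 412·(349) = 1.
One solution: (141, 16066).
General: a = 141 + 412t, b = 16066 - 861t.
a ≥ 0 ⇒ t ≥ 0; b ≥ 0 ⇒ t ≤ 18. So t ∈ [0, 18]: 19 solutions.

19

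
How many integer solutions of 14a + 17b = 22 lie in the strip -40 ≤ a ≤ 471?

30

gcd(17, 14) = 1  (17 = 1·14 + 3, 14 = 4·3 + 2, 3 = 1·2 + 1, 2 = 2·1).
Back-substituting, 14·(-6) + 17·(5) = 1.
Scale by 22: particular solution (-132, 110); reduce a mod 17: (4, -2).
General solution: a = 4 + 17t, b = -2 - 14t for integer t.
-40 ≤ 4 + 17t ≤ 471 gives t ∈ [-2, 27], which is 30 values.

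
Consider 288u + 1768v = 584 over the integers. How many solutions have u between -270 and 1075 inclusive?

gcd(1768, 288) = 8  (1768 = 6×288 + 40, 288 = 7×40 + 8, 40 = 5×8).
Back-substituting, 288×(43) + 1768×(-7) = 8.
Scale by 73: particular solution (3139, -511); reduce u mod 221: (45, -7).
General solution: u = 45 + 221t, v = -7 - 36t for integer t.
-270 ≤ 45 + 221t ≤ 1075 gives t ∈ [-1, 4], which is 6 values.

6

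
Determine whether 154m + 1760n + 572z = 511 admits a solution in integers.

no

gcd(1760, 154) = 22.
gcd(22, 572) = 22.
22 does not divide 511 (remainder 5), so no integer solutions.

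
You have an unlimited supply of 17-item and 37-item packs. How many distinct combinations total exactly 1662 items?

3

Need nonnegative integers with 17j + 37k = 1662.
gcd(17, 37) = 1, and 17·(-13) + 37·(6) = 1.
So (j₀, k₀) = (-21606, 9972); general j = -21606 + 37t, k = 9972 - 17t.
j ≥ 0 ⇒ t ≥ 584; k ≥ 0 ⇒ t ≤ 586. That's 3 values of t.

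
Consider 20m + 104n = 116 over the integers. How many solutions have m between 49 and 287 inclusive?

gcd(104, 20) = 4  (104 = 5*20 + 4, 20 = 5*4).
Back-substituting, 20*(-5) + 104*(1) = 4.
Scale by 29: particular solution (-145, 29); reduce m mod 26: (11, -1).
General solution: m = 11 + 26t, n = -1 - 5t for integer t.
49 ≤ 11 + 26t ≤ 287 gives t ∈ [2, 10], which is 9 values.

9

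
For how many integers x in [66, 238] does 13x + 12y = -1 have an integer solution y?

14

gcd(13, 12):
  13 = 1×12 + 1
  12 = 12×1
so gcd(13, 12) = 1.
Back-substitute for Bézout coefficients:
  1 = 13 - 1×12
  ... = 13×(1) + 12×(-1)
Scale by -1: particular solution (-1, 1); reduce x mod 12: (11, -12).
General solution: x = 11 + 12t, y = -12 - 13t for integer t.
66 ≤ 11 + 12t ≤ 238 gives t ∈ [5, 18], which is 14 values.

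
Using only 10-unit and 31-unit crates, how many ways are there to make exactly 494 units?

Need nonnegative integers with 10j + 31k = 494.
gcd(10, 31) = 1, and 10·(-3) + 31·(1) = 1.
So (j₀, k₀) = (-1482, 494); general j = -1482 + 31t, k = 494 - 10t.
j ≥ 0 ⇒ t ≥ 48; k ≥ 0 ⇒ t ≤ 49. That's 2 values of t.

2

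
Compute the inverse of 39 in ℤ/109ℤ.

gcd(109, 39) = 1.
By Bézout, 39*(14) + 109*(-5) = 1.
So 39*14 ≡ 1 (mod 109), and 14 mod 109 = 14.

14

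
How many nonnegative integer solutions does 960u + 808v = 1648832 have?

17

gcd(960, 808) = 8  (960 = 1*808 + 152, 808 = 5*152 + 48, 152 = 3*48 + 8, 48 = 6*8).
Back-substituting, 960*(16) + 808*(-19) = 8.
Scale by 206104: one solution is (3297664, -3915976). Reduce u mod 101: (14, 2024).
General: u = 14 + 101t, v = 2024 - 120t.
u ≥ 0 ⇒ t ≥ 0; v ≥ 0 ⇒ t ≤ 16. So t ∈ [0, 16]: 17 solutions.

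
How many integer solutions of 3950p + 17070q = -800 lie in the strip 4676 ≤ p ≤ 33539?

gcd(17070, 3950) = 10  (17070 = 4×3950 + 1270, 3950 = 3×1270 + 140, 1270 = 9×140 + 10, 140 = 14×10).
Back-substituting, 3950×(-121) + 17070×(28) = 10.
Scale by -80: particular solution (9680, -2240); reduce p mod 1707: (1145, -265).
General solution: p = 1145 + 1707t, q = -265 - 395t for integer t.
4676 ≤ 1145 + 1707t ≤ 33539 gives t ∈ [3, 18], which is 16 values.

16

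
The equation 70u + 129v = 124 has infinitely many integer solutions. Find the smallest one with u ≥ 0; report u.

46

gcd(129, 70):
  129 = 1×70 + 59
  70 = 1×59 + 11
  59 = 5×11 + 4
  11 = 2×4 + 3
  4 = 1×3 + 1
  3 = 3×1
so gcd(129, 70) = 1.
1 divides 124, so solutions exist.
Back-substitute for Bézout coefficients:
  1 = 4 - 1×3
  ... = 70×(-35) + 129×(19)
Scale by 124/1 = 124: (u₀, v₀) = (-4340, 2356).
General solution: u = -4340 + 129t, v = 2356 - 70t for integer t.
u ≥ 0: smallest is -4340 mod 129 = 46 (at t = 34), with v = -24.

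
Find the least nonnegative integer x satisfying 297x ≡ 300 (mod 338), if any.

gcd(338, 297):
  338 = 1×297 + 41
  297 = 7×41 + 10
  41 = 4×10 + 1
  10 = 10×1
so gcd(338, 297) = 1.
1 divides 300, so solutions exist.
Back-substitute for Bézout coefficients:
  1 = 41 - 4×10
  ... = 297×(-33) + 338×(29)
So 297×(-33) ≡ 1 (mod 338); multiply by 300: x ≡ -9900 (mod 338).
Smallest nonnegative: x = -9900 mod 338 = 240.

240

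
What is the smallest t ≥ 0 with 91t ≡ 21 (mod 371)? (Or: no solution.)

41

gcd(371, 91) = 7  (371 = 4*91 + 7, 91 = 13*7).
7 divides 21, so solutions exist.
Back-substituting, 91*(-4) + 371*(1) = 7.
So 91*(-4) ≡ 7 (mod 371); multiply by 3: t ≡ -12 (mod 53).
Smallest nonnegative: t = -12 mod 53 = 41.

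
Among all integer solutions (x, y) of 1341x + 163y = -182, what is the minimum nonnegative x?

92

gcd(1341, 163):
  1341 = 8·163 + 37
  163 = 4·37 + 15
  37 = 2·15 + 7
  15 = 2·7 + 1
  7 = 7·1
so gcd(1341, 163) = 1.
1 divides -182, so solutions exist.
Back-substitute for Bézout coefficients:
  1 = 15 - 2·7
  ... = 1341·(-22) + 163·(181)
Scale by -182/1 = -182: (x₀, y₀) = (4004, -32942).
General solution: x = 4004 + 163t, y = -32942 - 1341t for integer t.
x ≥ 0: smallest is 4004 mod 163 = 92 (at t = -24), with y = -758.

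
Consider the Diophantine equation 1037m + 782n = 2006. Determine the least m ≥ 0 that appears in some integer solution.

gcd(1037, 782) = 17  (1037 = 1×782 + 255, 782 = 3×255 + 17, 255 = 15×17).
17 divides 2006, so solutions exist.
Back-substituting, 1037×(-3) + 782×(4) = 17.
Scale by 2006/17 = 118: (m₀, n₀) = (-354, 472).
General solution: m = -354 + 46t, n = 472 - 61t for integer t.
m ≥ 0: smallest is -354 mod 46 = 14 (at t = 8), with n = -16.

14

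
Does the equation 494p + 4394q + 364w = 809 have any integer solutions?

no

gcd(4394, 494) = 26.
gcd(26, 364) = 26.
26 does not divide 809 (remainder 3), so no integer solutions.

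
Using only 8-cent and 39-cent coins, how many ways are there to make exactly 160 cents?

1

Need nonnegative integers with 8j + 39k = 160.
gcd(8, 39) = 1, and 8·(5) + 39·(-1) = 1.
So (j₀, k₀) = (800, -160); general j = 800 + 39t, k = -160 - 8t.
j ≥ 0 ⇒ t ≥ -20; k ≥ 0 ⇒ t ≤ -20. That's 1 value of t.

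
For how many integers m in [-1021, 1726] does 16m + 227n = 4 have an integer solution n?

12

gcd(227, 16):
  227 = 14·16 + 3
  16 = 5·3 + 1
  3 = 3·1
so gcd(227, 16) = 1.
Back-substitute for Bézout coefficients:
  1 = 16 - 5·3
  ... = 16·(71) + 227·(-5)
Scale by 4: particular solution (284, -20); reduce m mod 227: (57, -4).
General solution: m = 57 + 227t, n = -4 - 16t for integer t.
-1021 ≤ 57 + 227t ≤ 1726 gives t ∈ [-4, 7], which is 12 values.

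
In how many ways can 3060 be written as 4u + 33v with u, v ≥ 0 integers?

24

gcd(33, 4) = 1  (33 = 8*4 + 1, 4 = 4*1).
Back-substituting, 4*(-8) + 33*(1) = 1.
Scale by 3060: one solution is (-24480, 3060). Reduce u mod 33: (6, 92).
General: u = 6 + 33t, v = 92 - 4t.
u ≥ 0 ⇒ t ≥ 0; v ≥ 0 ⇒ t ≤ 23. So t ∈ [0, 23]: 24 solutions.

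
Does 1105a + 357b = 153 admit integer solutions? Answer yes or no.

yes

gcd(1105, 357) = 17  (1105 = 3*357 + 34, 357 = 10*34 + 17, 34 = 2*17).
17 divides 153, so integer solutions exist.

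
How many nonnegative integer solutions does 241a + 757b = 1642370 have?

9

gcd(757, 241):
  757 = 3×241 + 34
  241 = 7×34 + 3
  34 = 11×3 + 1
  3 = 3×1
so gcd(757, 241) = 1.
Back-substitute for Bézout coefficients:
  1 = 34 - 11×3
  ... = 241×(-245) + 757×(78)
Scale by 1642370: one solution is (-402380650, 128104860). Reduce a mod 757: (429, 2033).
General: a = 429 + 757t, b = 2033 - 241t.
a ≥ 0 ⇒ t ≥ 0; b ≥ 0 ⇒ t ≤ 8. So t ∈ [0, 8]: 9 solutions.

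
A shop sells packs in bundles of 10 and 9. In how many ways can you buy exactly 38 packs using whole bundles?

Need nonnegative integers with 10j + 9k = 38.
gcd(10, 9) = 1, and 10·(1) + 9·(-1) = 1.
So (j₀, k₀) = (38, -38); general j = 38 + 9t, k = -38 - 10t.
j ≥ 0 ⇒ t ≥ -4; k ≥ 0 ⇒ t ≤ -4. That's 1 value of t.

1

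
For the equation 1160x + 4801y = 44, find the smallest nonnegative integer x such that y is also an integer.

gcd(4801, 1160):
  4801 = 4*1160 + 161
  1160 = 7*161 + 33
  161 = 4*33 + 29
  33 = 1*29 + 4
  29 = 7*4 + 1
  4 = 4*1
so gcd(4801, 1160) = 1.
1 divides 44, so solutions exist.
Back-substitute for Bézout coefficients:
  1 = 29 - 7*4
  ... = 1160*(-1163) + 4801*(281)
Scale by 44/1 = 44: (x₀, y₀) = (-51172, 12364).
General solution: x = -51172 + 4801t, y = 12364 - 1160t for integer t.
x ≥ 0: smallest is -51172 mod 4801 = 1639 (at t = 11), with y = -396.

1639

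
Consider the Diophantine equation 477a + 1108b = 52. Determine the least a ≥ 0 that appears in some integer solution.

gcd(1108, 477):
  1108 = 2·477 + 154
  477 = 3·154 + 15
  154 = 10·15 + 4
  15 = 3·4 + 3
  4 = 1·3 + 1
  3 = 3·1
so gcd(1108, 477) = 1.
1 divides 52, so solutions exist.
Back-substitute for Bézout coefficients:
  1 = 4 - 1·3
  ... = 477·(-295) + 1108·(127)
Scale by 52/1 = 52: (a₀, b₀) = (-15340, 6604).
General solution: a = -15340 + 1108t, b = 6604 - 477t for integer t.
a ≥ 0: smallest is -15340 mod 1108 = 172 (at t = 14), with b = -74.

172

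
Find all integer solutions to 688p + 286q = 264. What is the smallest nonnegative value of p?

22

gcd(688, 286):
  688 = 2*286 + 116
  286 = 2*116 + 54
  116 = 2*54 + 8
  54 = 6*8 + 6
  8 = 1*6 + 2
  6 = 3*2
so gcd(688, 286) = 2.
2 divides 264, so solutions exist.
Back-substitute for Bézout coefficients:
  2 = 8 - 1*6
  ... = 688*(37) + 286*(-89)
Scale by 264/2 = 132: (p₀, q₀) = (4884, -11748).
General solution: p = 4884 + 143t, q = -11748 - 344t for integer t.
p ≥ 0: smallest is 4884 mod 143 = 22 (at t = -34), with q = -52.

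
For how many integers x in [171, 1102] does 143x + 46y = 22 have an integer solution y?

gcd(143, 46) = 1  (143 = 3×46 + 5, 46 = 9×5 + 1, 5 = 5×1).
Back-substituting, 143×(-9) + 46×(28) = 1.
Scale by 22: particular solution (-198, 616); reduce x mod 46: (32, -99).
General solution: x = 32 + 46t, y = -99 - 143t for integer t.
171 ≤ 32 + 46t ≤ 1102 gives t ∈ [4, 23], which is 20 values.

20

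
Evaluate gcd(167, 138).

gcd(167, 138) = 1  (167 = 1×138 + 29, 138 = 4×29 + 22, 29 = 1×22 + 7, 22 = 3×7 + 1, 7 = 7×1).

1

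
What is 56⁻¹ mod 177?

98

gcd(177, 56):
  177 = 3×56 + 9
  56 = 6×9 + 2
  9 = 4×2 + 1
  2 = 2×1
so gcd(177, 56) = 1.
Back-substitute for Bézout coefficients:
  1 = 9 - 4×2
  ... = 56×(-79) + 177×(25)
So 56×-79 ≡ 1 (mod 177), and -79 mod 177 = 98.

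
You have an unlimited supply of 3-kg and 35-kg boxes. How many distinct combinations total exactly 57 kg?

Need nonnegative integers with 3j + 35k = 57.
gcd(3, 35) = 1, and 3·(12) + 35·(-1) = 1.
So (j₀, k₀) = (684, -57); general j = 684 + 35t, k = -57 - 3t.
j ≥ 0 ⇒ t ≥ -19; k ≥ 0 ⇒ t ≤ -19. That's 1 value of t.

1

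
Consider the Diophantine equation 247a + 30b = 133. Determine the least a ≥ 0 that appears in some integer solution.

gcd(247, 30) = 1.
1 divides 133, so solutions exist.
By Bézout, 247*(13) + 30*(-107) = 1.
Scale by 133/1 = 133: (a₀, b₀) = (1729, -14231).
General solution: a = 1729 + 30t, b = -14231 - 247t for integer t.
a ≥ 0: smallest is 1729 mod 30 = 19 (at t = -57), with b = -152.

19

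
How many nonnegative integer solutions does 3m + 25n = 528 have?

gcd(25, 3) = 1  (25 = 8*3 + 1, 3 = 3*1).
Back-substituting, 3*(-8) + 25*(1) = 1.
Scale by 528: one solution is (-4224, 528). Reduce m mod 25: (1, 21).
General: m = 1 + 25t, n = 21 - 3t.
m ≥ 0 ⇒ t ≥ 0; n ≥ 0 ⇒ t ≤ 7. So t ∈ [0, 7]: 8 solutions.

8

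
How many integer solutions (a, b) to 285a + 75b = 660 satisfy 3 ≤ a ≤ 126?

25

gcd(285, 75) = 15.
By Bézout, 285×(-1) + 75×(4) = 15.
Particular solution: (1, 5).
General solution: a = 1 + 5t, b = 5 - 19t for integer t.
3 ≤ 1 + 5t ≤ 126 gives t ∈ [1, 25], which is 25 values.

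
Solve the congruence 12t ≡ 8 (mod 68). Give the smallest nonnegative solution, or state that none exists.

gcd(68, 12) = 4.
4 divides 8, so solutions exist.
By Bézout, 12×(6) + 68×(-1) = 4.
So 12×(6) ≡ 4 (mod 68); multiply by 2: t ≡ 12 (mod 17).
Smallest nonnegative: t = 12 mod 17 = 12.

12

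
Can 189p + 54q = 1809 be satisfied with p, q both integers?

gcd(189, 54) = 27.
27 divides 1809, so integer solutions exist.

yes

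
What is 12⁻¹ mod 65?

38

gcd(65, 12) = 1  (65 = 5·12 + 5, 12 = 2·5 + 2, 5 = 2·2 + 1, 2 = 2·1).
Back-substituting, 12·(-27) + 65·(5) = 1.
So 12·-27 ≡ 1 (mod 65), and -27 mod 65 = 38.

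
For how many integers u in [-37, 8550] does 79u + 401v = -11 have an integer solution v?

gcd(401, 79) = 1.
By Bézout, 79·(66) + 401·(-13) = 1.
Particular solution: (76, -15).
General solution: u = 76 + 401t, v = -15 - 79t for integer t.
-37 ≤ 76 + 401t ≤ 8550 gives t ∈ [0, 21], which is 22 values.

22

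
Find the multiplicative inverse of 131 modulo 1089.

956

gcd(1089, 131):
  1089 = 8*131 + 41
  131 = 3*41 + 8
  41 = 5*8 + 1
  8 = 8*1
so gcd(1089, 131) = 1.
Back-substitute for Bézout coefficients:
  1 = 41 - 5*8
  ... = 131*(-133) + 1089*(16)
So 131*-133 ≡ 1 (mod 1089), and -133 mod 1089 = 956.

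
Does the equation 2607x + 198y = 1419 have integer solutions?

yes

gcd(2607, 198) = 33  (2607 = 13·198 + 33, 198 = 6·33).
33 divides 1419, so integer solutions exist.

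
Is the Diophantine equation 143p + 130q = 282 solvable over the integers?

no

gcd(143, 130) = 13.
13 does not divide 282 (remainder 9), so no integer solutions.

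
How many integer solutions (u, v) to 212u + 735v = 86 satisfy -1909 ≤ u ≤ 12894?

20

gcd(735, 212):
  735 = 3×212 + 99
  212 = 2×99 + 14
  99 = 7×14 + 1
  14 = 14×1
so gcd(735, 212) = 1.
Back-substitute for Bézout coefficients:
  1 = 99 - 7×14
  ... = 212×(-52) + 735×(15)
Scale by 86: particular solution (-4472, 1290); reduce u mod 735: (673, -194).
General solution: u = 673 + 735t, v = -194 - 212t for integer t.
-1909 ≤ 673 + 735t ≤ 12894 gives t ∈ [-3, 16], which is 20 values.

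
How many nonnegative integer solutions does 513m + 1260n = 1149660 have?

gcd(1260, 513) = 9.
By Bézout, 513*(-27) + 1260*(11) = 9.
One solution: (60, 888).
General: m = 60 + 140t, n = 888 - 57t.
m ≥ 0 ⇒ t ≥ 0; n ≥ 0 ⇒ t ≤ 15. So t ∈ [0, 15]: 16 solutions.

16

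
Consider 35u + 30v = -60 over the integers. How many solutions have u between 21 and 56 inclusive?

6

gcd(35, 30):
  35 = 1·30 + 5
  30 = 6·5
so gcd(35, 30) = 5.
Back-substitute for Bézout coefficients:
  5 = 35 - 1·30
  ... = 35·(1) + 30·(-1)
Scale by -12: particular solution (-12, 12); reduce u mod 6: (0, -2).
General solution: u = 0 + 6t, v = -2 - 7t for integer t.
21 ≤ 0 + 6t ≤ 56 gives t ∈ [4, 9], which is 6 values.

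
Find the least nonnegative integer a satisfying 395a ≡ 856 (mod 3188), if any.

2488

gcd(3188, 395) = 1.
1 divides 856, so solutions exist.
By Bézout, 395×(-1025) + 3188×(127) = 1.
So 395×(-1025) ≡ 1 (mod 3188); multiply by 856: a ≡ -877400 (mod 3188).
Smallest nonnegative: a = -877400 mod 3188 = 2488.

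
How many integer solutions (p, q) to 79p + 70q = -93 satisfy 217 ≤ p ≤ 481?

4

gcd(79, 70) = 1  (79 = 1*70 + 9, 70 = 7*9 + 7, 9 = 1*7 + 2, 7 = 3*2 + 1, 2 = 2*1).
Back-substituting, 79*(-31) + 70*(35) = 1.
Scale by -93: particular solution (2883, -3255); reduce p mod 70: (13, -16).
General solution: p = 13 + 70t, q = -16 - 79t for integer t.
217 ≤ 13 + 70t ≤ 481 gives t ∈ [3, 6], which is 4 values.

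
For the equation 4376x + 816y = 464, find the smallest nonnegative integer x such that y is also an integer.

gcd(4376, 816):
  4376 = 5×816 + 296
  816 = 2×296 + 224
  296 = 1×224 + 72
  224 = 3×72 + 8
  72 = 9×8
so gcd(4376, 816) = 8.
8 divides 464, so solutions exist.
Back-substitute for Bézout coefficients:
  8 = 224 - 3×72
  ... = 4376×(-11) + 816×(59)
Scale by 464/8 = 58: (x₀, y₀) = (-638, 3422).
General solution: x = -638 + 102t, y = 3422 - 547t for integer t.
x ≥ 0: smallest is -638 mod 102 = 76 (at t = 7), with y = -407.

76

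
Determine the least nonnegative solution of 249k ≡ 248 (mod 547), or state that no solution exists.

gcd(547, 249) = 1.
1 divides 248, so solutions exist.
By Bézout, 249*(-134) + 547*(61) = 1.
So 249*(-134) ≡ 1 (mod 547); multiply by 248: k ≡ -33232 (mod 547).
Smallest nonnegative: k = -33232 mod 547 = 135.

135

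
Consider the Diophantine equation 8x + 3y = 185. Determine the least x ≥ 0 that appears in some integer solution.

1

gcd(8, 3) = 1  (8 = 2·3 + 2, 3 = 1·2 + 1, 2 = 2·1).
1 divides 185, so solutions exist.
Back-substituting, 8·(-1) + 3·(3) = 1.
Scale by 185/1 = 185: (x₀, y₀) = (-185, 555).
General solution: x = -185 + 3t, y = 555 - 8t for integer t.
x ≥ 0: smallest is -185 mod 3 = 1 (at t = 62), with y = 59.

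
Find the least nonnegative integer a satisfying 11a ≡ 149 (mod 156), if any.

gcd(156, 11) = 1.
1 divides 149, so solutions exist.
By Bézout, 11·(71) + 156·(-5) = 1.
So 11·(71) ≡ 1 (mod 156); multiply by 149: a ≡ 10579 (mod 156).
Smallest nonnegative: a = 10579 mod 156 = 127.

127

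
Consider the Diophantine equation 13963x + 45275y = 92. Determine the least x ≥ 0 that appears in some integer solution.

39659

gcd(45275, 13963):
  45275 = 3*13963 + 3386
  13963 = 4*3386 + 419
  3386 = 8*419 + 34
  419 = 12*34 + 11
  34 = 3*11 + 1
  11 = 11*1
so gcd(45275, 13963) = 1.
1 divides 92, so solutions exist.
Back-substitute for Bézout coefficients:
  1 = 34 - 3*11
  ... = 13963*(-3998) + 45275*(1233)
Scale by 92/1 = 92: (x₀, y₀) = (-367816, 113436).
General solution: x = -367816 + 45275t, y = 113436 - 13963t for integer t.
x ≥ 0: smallest is -367816 mod 45275 = 39659 (at t = 9), with y = -12231.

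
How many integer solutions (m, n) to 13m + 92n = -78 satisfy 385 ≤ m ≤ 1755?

gcd(92, 13):
  92 = 7*13 + 1
  13 = 13*1
so gcd(92, 13) = 1.
Back-substitute for Bézout coefficients:
  1 = 92 - 7*13
  ... = 13*(-7) + 92*(1)
Scale by -78: particular solution (546, -78); reduce m mod 92: (86, -13).
General solution: m = 86 + 92t, n = -13 - 13t for integer t.
385 ≤ 86 + 92t ≤ 1755 gives t ∈ [4, 18], which is 15 values.

15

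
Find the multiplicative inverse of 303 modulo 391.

351

gcd(391, 303) = 1.
By Bézout, 303*(-40) + 391*(31) = 1.
So 303*-40 ≡ 1 (mod 391), and -40 mod 391 = 351.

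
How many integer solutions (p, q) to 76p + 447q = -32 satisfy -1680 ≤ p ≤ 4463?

14

gcd(447, 76) = 1  (447 = 5·76 + 67, 76 = 1·67 + 9, 67 = 7·9 + 4, 9 = 2·4 + 1, 4 = 4·1).
Back-substituting, 76·(100) + 447·(-17) = 1.
Scale by -32: particular solution (-3200, 544); reduce p mod 447: (376, -64).
General solution: p = 376 + 447t, q = -64 - 76t for integer t.
-1680 ≤ 376 + 447t ≤ 4463 gives t ∈ [-4, 9], which is 14 values.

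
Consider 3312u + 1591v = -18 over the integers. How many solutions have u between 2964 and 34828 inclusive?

20

gcd(3312, 1591) = 1  (3312 = 2·1591 + 130, 1591 = 12·130 + 31, 130 = 4·31 + 6, 31 = 5·6 + 1, 6 = 6·1).
Back-substituting, 3312·(-257) + 1591·(535) = 1.
Scale by -18: particular solution (4626, -9630); reduce u mod 1591: (1444, -3006).
General solution: u = 1444 + 1591t, v = -3006 - 3312t for integer t.
2964 ≤ 1444 + 1591t ≤ 34828 gives t ∈ [1, 20], which is 20 values.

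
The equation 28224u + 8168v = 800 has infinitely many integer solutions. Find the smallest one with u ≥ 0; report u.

gcd(28224, 8168):
  28224 = 3*8168 + 3720
  8168 = 2*3720 + 728
  3720 = 5*728 + 80
  728 = 9*80 + 8
  80 = 10*8
so gcd(28224, 8168) = 8.
8 divides 800, so solutions exist.
Back-substitute for Bézout coefficients:
  8 = 728 - 9*80
  ... = 28224*(-101) + 8168*(349)
Scale by 800/8 = 100: (u₀, v₀) = (-10100, 34900).
General solution: u = -10100 + 1021t, v = 34900 - 3528t for integer t.
u ≥ 0: smallest is -10100 mod 1021 = 110 (at t = 10), with v = -380.

110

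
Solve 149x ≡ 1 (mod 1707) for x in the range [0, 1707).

527

gcd(1707, 149):
  1707 = 11·149 + 68
  149 = 2·68 + 13
  68 = 5·13 + 3
  13 = 4·3 + 1
  3 = 3·1
so gcd(1707, 149) = 1.
Back-substitute for Bézout coefficients:
  1 = 13 - 4·3
  ... = 149·(527) + 1707·(-46)
So 149·527 ≡ 1 (mod 1707), and 527 mod 1707 = 527.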